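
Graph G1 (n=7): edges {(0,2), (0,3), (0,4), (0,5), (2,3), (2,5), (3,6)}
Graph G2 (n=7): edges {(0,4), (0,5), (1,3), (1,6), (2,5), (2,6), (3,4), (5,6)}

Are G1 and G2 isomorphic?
No, not isomorphic

The graphs are NOT isomorphic.

Degrees in G1: deg(0)=4, deg(1)=0, deg(2)=3, deg(3)=3, deg(4)=1, deg(5)=2, deg(6)=1.
Sorted degree sequence of G1: [4, 3, 3, 2, 1, 1, 0].
Degrees in G2: deg(0)=2, deg(1)=2, deg(2)=2, deg(3)=2, deg(4)=2, deg(5)=3, deg(6)=3.
Sorted degree sequence of G2: [3, 3, 2, 2, 2, 2, 2].
The (sorted) degree sequence is an isomorphism invariant, so since G1 and G2 have different degree sequences they cannot be isomorphic.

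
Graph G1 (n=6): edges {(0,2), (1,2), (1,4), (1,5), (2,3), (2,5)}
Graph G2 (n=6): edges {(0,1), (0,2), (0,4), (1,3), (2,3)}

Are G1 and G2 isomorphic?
No, not isomorphic

The graphs are NOT isomorphic.

Counting triangles (3-cliques): G1 has 1, G2 has 0.
Triangle count is an isomorphism invariant, so differing triangle counts rule out isomorphism.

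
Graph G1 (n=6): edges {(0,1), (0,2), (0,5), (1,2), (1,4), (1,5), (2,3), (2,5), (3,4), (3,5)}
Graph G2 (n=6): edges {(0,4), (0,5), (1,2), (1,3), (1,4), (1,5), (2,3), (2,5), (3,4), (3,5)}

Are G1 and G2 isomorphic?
Yes, isomorphic

The graphs are isomorphic.
One valid mapping φ: V(G1) → V(G2): 0→2, 1→5, 2→1, 3→4, 4→0, 5→3

Verify φ preserves adjacency — for each edge of G1, its image is an edge of G2:
  (0,1) → (φ(0),φ(1)) = (2,5) ∈ E(G2) ✓
  (0,2) → (φ(0),φ(2)) = (1,2) ∈ E(G2) ✓
  (0,5) → (φ(0),φ(5)) = (2,3) ∈ E(G2) ✓
  (1,2) → (φ(1),φ(2)) = (1,5) ∈ E(G2) ✓
  (1,4) → (φ(1),φ(4)) = (0,5) ∈ E(G2) ✓
  (1,5) → (φ(1),φ(5)) = (3,5) ∈ E(G2) ✓
  (2,3) → (φ(2),φ(3)) = (1,4) ∈ E(G2) ✓
  (2,5) → (φ(2),φ(5)) = (1,3) ∈ E(G2) ✓
  (3,4) → (φ(3),φ(4)) = (0,4) ∈ E(G2) ✓
  (3,5) → (φ(3),φ(5)) = (3,4) ∈ E(G2) ✓
All 10 edges of G1 map to edges of G2, and |E(G1)| = |E(G2)| = 10, so φ is a bijection on edges as well as vertices. Hence G1 ≅ G2.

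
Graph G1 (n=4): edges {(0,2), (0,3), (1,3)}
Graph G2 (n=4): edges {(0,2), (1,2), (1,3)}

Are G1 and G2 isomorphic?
Yes, isomorphic

The graphs are isomorphic.
One valid mapping φ: V(G1) → V(G2): 0→2, 1→3, 2→0, 3→1

Verify φ preserves adjacency — for each edge of G1, its image is an edge of G2:
  (0,2) → (φ(0),φ(2)) = (0,2) ∈ E(G2) ✓
  (0,3) → (φ(0),φ(3)) = (1,2) ∈ E(G2) ✓
  (1,3) → (φ(1),φ(3)) = (1,3) ∈ E(G2) ✓
All 3 edges of G1 map to edges of G2, and |E(G1)| = |E(G2)| = 3, so φ is a bijection on edges as well as vertices. Hence G1 ≅ G2.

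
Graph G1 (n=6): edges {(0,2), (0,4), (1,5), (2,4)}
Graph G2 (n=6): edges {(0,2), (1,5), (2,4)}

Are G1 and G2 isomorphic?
No, not isomorphic

The graphs are NOT isomorphic.

Counting edges: G1 has 4 edge(s); G2 has 3 edge(s).
Edge count is an isomorphism invariant (a bijection on vertices induces a bijection on edges), so differing edge counts rule out isomorphism.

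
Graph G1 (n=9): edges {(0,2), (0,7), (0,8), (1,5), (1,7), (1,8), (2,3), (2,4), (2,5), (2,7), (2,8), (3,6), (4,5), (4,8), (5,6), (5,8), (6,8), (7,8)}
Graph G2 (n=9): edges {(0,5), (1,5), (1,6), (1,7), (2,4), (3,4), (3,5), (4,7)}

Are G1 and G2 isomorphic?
No, not isomorphic

The graphs are NOT isomorphic.

Connected components of G1: 1 component(s) with vertex sets [[0, 1, 2, 3, 4, 5, 6, 7, 8]], sizes [9].
Connected components of G2: 2 component(s) with vertex sets [[8], [0, 1, 2, 3, 4, 5, 6, 7]], sizes [1, 8].
The number of connected components (and the multiset of component sizes) is an isomorphism invariant — an isomorphism maps each component of G1 bijectively onto a component of G2. Since G1 has 1 component(s) and G2 has 2, they cannot be isomorphic.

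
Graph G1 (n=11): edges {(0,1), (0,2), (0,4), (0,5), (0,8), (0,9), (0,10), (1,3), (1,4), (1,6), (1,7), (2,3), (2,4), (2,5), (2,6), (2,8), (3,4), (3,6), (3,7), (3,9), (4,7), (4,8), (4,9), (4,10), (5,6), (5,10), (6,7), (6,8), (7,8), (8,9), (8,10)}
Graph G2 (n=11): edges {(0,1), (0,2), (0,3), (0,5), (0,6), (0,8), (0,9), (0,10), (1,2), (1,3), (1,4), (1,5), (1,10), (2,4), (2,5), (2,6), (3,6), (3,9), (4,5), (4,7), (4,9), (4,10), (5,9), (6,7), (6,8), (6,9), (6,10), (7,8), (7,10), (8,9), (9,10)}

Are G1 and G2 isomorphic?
Yes, isomorphic

The graphs are isomorphic.
One valid mapping φ: V(G1) → V(G2): 0→6, 1→2, 2→10, 3→1, 4→0, 5→7, 6→4, 7→5, 8→9, 9→3, 10→8

Verify φ preserves adjacency — for each edge of G1, its image is an edge of G2:
  (0,1) → (φ(0),φ(1)) = (2,6) ∈ E(G2) ✓
  (0,2) → (φ(0),φ(2)) = (6,10) ∈ E(G2) ✓
  (0,4) → (φ(0),φ(4)) = (0,6) ∈ E(G2) ✓
  (0,5) → (φ(0),φ(5)) = (6,7) ∈ E(G2) ✓
  (0,8) → (φ(0),φ(8)) = (6,9) ∈ E(G2) ✓
  (0,9) → (φ(0),φ(9)) = (3,6) ∈ E(G2) ✓
  (0,10) → (φ(0),φ(10)) = (6,8) ∈ E(G2) ✓
  (1,3) → (φ(1),φ(3)) = (1,2) ∈ E(G2) ✓
  (1,4) → (φ(1),φ(4)) = (0,2) ∈ E(G2) ✓
  (1,6) → (φ(1),φ(6)) = (2,4) ∈ E(G2) ✓
  (1,7) → (φ(1),φ(7)) = (2,5) ∈ E(G2) ✓
  (2,3) → (φ(2),φ(3)) = (1,10) ∈ E(G2) ✓
  (2,4) → (φ(2),φ(4)) = (0,10) ∈ E(G2) ✓
  (2,5) → (φ(2),φ(5)) = (7,10) ∈ E(G2) ✓
  (2,6) → (φ(2),φ(6)) = (4,10) ∈ E(G2) ✓
  (2,8) → (φ(2),φ(8)) = (9,10) ∈ E(G2) ✓
  (3,4) → (φ(3),φ(4)) = (0,1) ∈ E(G2) ✓
  (3,6) → (φ(3),φ(6)) = (1,4) ∈ E(G2) ✓
  (3,7) → (φ(3),φ(7)) = (1,5) ∈ E(G2) ✓
  (3,9) → (φ(3),φ(9)) = (1,3) ∈ E(G2) ✓
  (4,7) → (φ(4),φ(7)) = (0,5) ∈ E(G2) ✓
  (4,8) → (φ(4),φ(8)) = (0,9) ∈ E(G2) ✓
  (4,9) → (φ(4),φ(9)) = (0,3) ∈ E(G2) ✓
  (4,10) → (φ(4),φ(10)) = (0,8) ∈ E(G2) ✓
  (5,6) → (φ(5),φ(6)) = (4,7) ∈ E(G2) ✓
  (5,10) → (φ(5),φ(10)) = (7,8) ∈ E(G2) ✓
  (6,7) → (φ(6),φ(7)) = (4,5) ∈ E(G2) ✓
  (6,8) → (φ(6),φ(8)) = (4,9) ∈ E(G2) ✓
  (7,8) → (φ(7),φ(8)) = (5,9) ∈ E(G2) ✓
  (8,9) → (φ(8),φ(9)) = (3,9) ∈ E(G2) ✓
  (8,10) → (φ(8),φ(10)) = (8,9) ∈ E(G2) ✓
All 31 edges of G1 map to edges of G2, and |E(G1)| = |E(G2)| = 31, so φ is a bijection on edges as well as vertices. Hence G1 ≅ G2.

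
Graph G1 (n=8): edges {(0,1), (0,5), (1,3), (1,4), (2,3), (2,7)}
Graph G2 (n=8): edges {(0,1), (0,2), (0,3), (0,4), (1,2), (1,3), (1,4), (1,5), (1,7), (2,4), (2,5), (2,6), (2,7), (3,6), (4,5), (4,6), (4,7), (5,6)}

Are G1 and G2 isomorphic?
No, not isomorphic

The graphs are NOT isomorphic.

Counting triangles (3-cliques): G1 has 0, G2 has 14.
Triangle count is an isomorphism invariant, so differing triangle counts rule out isomorphism.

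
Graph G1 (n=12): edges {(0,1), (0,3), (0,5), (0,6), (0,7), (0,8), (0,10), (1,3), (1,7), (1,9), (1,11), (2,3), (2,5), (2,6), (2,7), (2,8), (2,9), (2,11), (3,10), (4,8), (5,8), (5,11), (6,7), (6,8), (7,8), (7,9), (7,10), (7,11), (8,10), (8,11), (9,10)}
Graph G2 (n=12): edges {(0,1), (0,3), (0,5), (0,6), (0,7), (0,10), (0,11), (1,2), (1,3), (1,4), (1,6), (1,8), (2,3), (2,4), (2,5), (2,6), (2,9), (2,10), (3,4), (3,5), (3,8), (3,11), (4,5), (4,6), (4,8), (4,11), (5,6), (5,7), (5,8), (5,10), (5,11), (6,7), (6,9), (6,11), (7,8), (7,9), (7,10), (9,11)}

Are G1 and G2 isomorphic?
No, not isomorphic

The graphs are NOT isomorphic.

Degrees in G1: deg(0)=7, deg(1)=5, deg(2)=7, deg(3)=4, deg(4)=1, deg(5)=4, deg(6)=4, deg(7)=8, deg(8)=8, deg(9)=4, deg(10)=5, deg(11)=5.
Sorted degree sequence of G1: [8, 8, 7, 7, 5, 5, 5, 4, 4, 4, 4, 1].
Degrees in G2: deg(0)=7, deg(1)=6, deg(2)=7, deg(3)=7, deg(4)=7, deg(5)=9, deg(6)=8, deg(7)=6, deg(8)=5, deg(9)=4, deg(10)=4, deg(11)=6.
Sorted degree sequence of G2: [9, 8, 7, 7, 7, 7, 6, 6, 6, 5, 4, 4].
The (sorted) degree sequence is an isomorphism invariant, so since G1 and G2 have different degree sequences they cannot be isomorphic.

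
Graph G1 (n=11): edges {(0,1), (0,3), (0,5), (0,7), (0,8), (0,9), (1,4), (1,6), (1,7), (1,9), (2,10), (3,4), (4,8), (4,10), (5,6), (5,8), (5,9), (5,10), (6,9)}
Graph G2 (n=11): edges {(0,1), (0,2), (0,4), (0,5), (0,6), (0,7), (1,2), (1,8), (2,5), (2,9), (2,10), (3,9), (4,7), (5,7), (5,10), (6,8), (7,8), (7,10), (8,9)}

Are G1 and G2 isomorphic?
Yes, isomorphic

The graphs are isomorphic.
One valid mapping φ: V(G1) → V(G2): 0→0, 1→7, 2→3, 3→6, 4→8, 5→2, 6→10, 7→4, 8→1, 9→5, 10→9

Verify φ preserves adjacency — for each edge of G1, its image is an edge of G2:
  (0,1) → (φ(0),φ(1)) = (0,7) ∈ E(G2) ✓
  (0,3) → (φ(0),φ(3)) = (0,6) ∈ E(G2) ✓
  (0,5) → (φ(0),φ(5)) = (0,2) ∈ E(G2) ✓
  (0,7) → (φ(0),φ(7)) = (0,4) ∈ E(G2) ✓
  (0,8) → (φ(0),φ(8)) = (0,1) ∈ E(G2) ✓
  (0,9) → (φ(0),φ(9)) = (0,5) ∈ E(G2) ✓
  (1,4) → (φ(1),φ(4)) = (7,8) ∈ E(G2) ✓
  (1,6) → (φ(1),φ(6)) = (7,10) ∈ E(G2) ✓
  (1,7) → (φ(1),φ(7)) = (4,7) ∈ E(G2) ✓
  (1,9) → (φ(1),φ(9)) = (5,7) ∈ E(G2) ✓
  (2,10) → (φ(2),φ(10)) = (3,9) ∈ E(G2) ✓
  (3,4) → (φ(3),φ(4)) = (6,8) ∈ E(G2) ✓
  (4,8) → (φ(4),φ(8)) = (1,8) ∈ E(G2) ✓
  (4,10) → (φ(4),φ(10)) = (8,9) ∈ E(G2) ✓
  (5,6) → (φ(5),φ(6)) = (2,10) ∈ E(G2) ✓
  (5,8) → (φ(5),φ(8)) = (1,2) ∈ E(G2) ✓
  (5,9) → (φ(5),φ(9)) = (2,5) ∈ E(G2) ✓
  (5,10) → (φ(5),φ(10)) = (2,9) ∈ E(G2) ✓
  (6,9) → (φ(6),φ(9)) = (5,10) ∈ E(G2) ✓
All 19 edges of G1 map to edges of G2, and |E(G1)| = |E(G2)| = 19, so φ is a bijection on edges as well as vertices. Hence G1 ≅ G2.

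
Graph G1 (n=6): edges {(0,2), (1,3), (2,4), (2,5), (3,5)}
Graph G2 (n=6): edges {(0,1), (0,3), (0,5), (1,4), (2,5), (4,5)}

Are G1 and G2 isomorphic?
No, not isomorphic

The graphs are NOT isomorphic.

Degrees in G1: deg(0)=1, deg(1)=1, deg(2)=3, deg(3)=2, deg(4)=1, deg(5)=2.
Sorted degree sequence of G1: [3, 2, 2, 1, 1, 1].
Degrees in G2: deg(0)=3, deg(1)=2, deg(2)=1, deg(3)=1, deg(4)=2, deg(5)=3.
Sorted degree sequence of G2: [3, 3, 2, 2, 1, 1].
The (sorted) degree sequence is an isomorphism invariant, so since G1 and G2 have different degree sequences they cannot be isomorphic.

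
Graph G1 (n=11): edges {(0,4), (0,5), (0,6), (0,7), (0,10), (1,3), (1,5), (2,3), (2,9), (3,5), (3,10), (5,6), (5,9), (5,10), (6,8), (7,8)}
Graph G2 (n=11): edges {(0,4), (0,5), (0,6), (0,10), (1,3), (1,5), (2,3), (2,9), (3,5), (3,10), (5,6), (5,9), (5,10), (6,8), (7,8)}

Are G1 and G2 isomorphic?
No, not isomorphic

The graphs are NOT isomorphic.

Counting edges: G1 has 16 edge(s); G2 has 15 edge(s).
Edge count is an isomorphism invariant (a bijection on vertices induces a bijection on edges), so differing edge counts rule out isomorphism.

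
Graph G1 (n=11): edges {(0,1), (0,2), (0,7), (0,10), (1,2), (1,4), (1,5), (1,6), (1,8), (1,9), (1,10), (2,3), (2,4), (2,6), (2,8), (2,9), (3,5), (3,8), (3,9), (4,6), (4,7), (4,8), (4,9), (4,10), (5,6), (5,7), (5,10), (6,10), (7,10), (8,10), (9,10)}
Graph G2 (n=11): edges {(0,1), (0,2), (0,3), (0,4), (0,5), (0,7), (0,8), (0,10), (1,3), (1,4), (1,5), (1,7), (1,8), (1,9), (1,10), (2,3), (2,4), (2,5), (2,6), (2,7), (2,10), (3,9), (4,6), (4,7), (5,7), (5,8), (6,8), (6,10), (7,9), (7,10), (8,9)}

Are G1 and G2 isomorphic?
Yes, isomorphic

The graphs are isomorphic.
One valid mapping φ: V(G1) → V(G2): 0→3, 1→0, 2→2, 3→6, 4→7, 5→8, 6→5, 7→9, 8→10, 9→4, 10→1

Verify φ preserves adjacency — for each edge of G1, its image is an edge of G2:
  (0,1) → (φ(0),φ(1)) = (0,3) ∈ E(G2) ✓
  (0,2) → (φ(0),φ(2)) = (2,3) ∈ E(G2) ✓
  (0,7) → (φ(0),φ(7)) = (3,9) ∈ E(G2) ✓
  (0,10) → (φ(0),φ(10)) = (1,3) ∈ E(G2) ✓
  (1,2) → (φ(1),φ(2)) = (0,2) ∈ E(G2) ✓
  (1,4) → (φ(1),φ(4)) = (0,7) ∈ E(G2) ✓
  (1,5) → (φ(1),φ(5)) = (0,8) ∈ E(G2) ✓
  (1,6) → (φ(1),φ(6)) = (0,5) ∈ E(G2) ✓
  (1,8) → (φ(1),φ(8)) = (0,10) ∈ E(G2) ✓
  (1,9) → (φ(1),φ(9)) = (0,4) ∈ E(G2) ✓
  (1,10) → (φ(1),φ(10)) = (0,1) ∈ E(G2) ✓
  (2,3) → (φ(2),φ(3)) = (2,6) ∈ E(G2) ✓
  (2,4) → (φ(2),φ(4)) = (2,7) ∈ E(G2) ✓
  (2,6) → (φ(2),φ(6)) = (2,5) ∈ E(G2) ✓
  (2,8) → (φ(2),φ(8)) = (2,10) ∈ E(G2) ✓
  (2,9) → (φ(2),φ(9)) = (2,4) ∈ E(G2) ✓
  (3,5) → (φ(3),φ(5)) = (6,8) ∈ E(G2) ✓
  (3,8) → (φ(3),φ(8)) = (6,10) ∈ E(G2) ✓
  (3,9) → (φ(3),φ(9)) = (4,6) ∈ E(G2) ✓
  (4,6) → (φ(4),φ(6)) = (5,7) ∈ E(G2) ✓
  (4,7) → (φ(4),φ(7)) = (7,9) ∈ E(G2) ✓
  (4,8) → (φ(4),φ(8)) = (7,10) ∈ E(G2) ✓
  (4,9) → (φ(4),φ(9)) = (4,7) ∈ E(G2) ✓
  (4,10) → (φ(4),φ(10)) = (1,7) ∈ E(G2) ✓
  (5,6) → (φ(5),φ(6)) = (5,8) ∈ E(G2) ✓
  (5,7) → (φ(5),φ(7)) = (8,9) ∈ E(G2) ✓
  (5,10) → (φ(5),φ(10)) = (1,8) ∈ E(G2) ✓
  (6,10) → (φ(6),φ(10)) = (1,5) ∈ E(G2) ✓
  (7,10) → (φ(7),φ(10)) = (1,9) ∈ E(G2) ✓
  (8,10) → (φ(8),φ(10)) = (1,10) ∈ E(G2) ✓
  (9,10) → (φ(9),φ(10)) = (1,4) ∈ E(G2) ✓
All 31 edges of G1 map to edges of G2, and |E(G1)| = |E(G2)| = 31, so φ is a bijection on edges as well as vertices. Hence G1 ≅ G2.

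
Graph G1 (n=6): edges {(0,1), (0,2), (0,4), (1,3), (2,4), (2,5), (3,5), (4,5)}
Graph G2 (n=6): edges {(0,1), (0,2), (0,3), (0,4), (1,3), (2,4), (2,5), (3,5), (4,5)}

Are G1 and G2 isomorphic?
No, not isomorphic

The graphs are NOT isomorphic.

Counting edges: G1 has 8 edge(s); G2 has 9 edge(s).
Edge count is an isomorphism invariant (a bijection on vertices induces a bijection on edges), so differing edge counts rule out isomorphism.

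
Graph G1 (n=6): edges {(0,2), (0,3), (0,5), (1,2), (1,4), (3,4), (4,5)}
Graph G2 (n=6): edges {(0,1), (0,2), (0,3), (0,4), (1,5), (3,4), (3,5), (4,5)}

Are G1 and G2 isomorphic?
No, not isomorphic

The graphs are NOT isomorphic.

Degrees in G1: deg(0)=3, deg(1)=2, deg(2)=2, deg(3)=2, deg(4)=3, deg(5)=2.
Sorted degree sequence of G1: [3, 3, 2, 2, 2, 2].
Degrees in G2: deg(0)=4, deg(1)=2, deg(2)=1, deg(3)=3, deg(4)=3, deg(5)=3.
Sorted degree sequence of G2: [4, 3, 3, 3, 2, 1].
The (sorted) degree sequence is an isomorphism invariant, so since G1 and G2 have different degree sequences they cannot be isomorphic.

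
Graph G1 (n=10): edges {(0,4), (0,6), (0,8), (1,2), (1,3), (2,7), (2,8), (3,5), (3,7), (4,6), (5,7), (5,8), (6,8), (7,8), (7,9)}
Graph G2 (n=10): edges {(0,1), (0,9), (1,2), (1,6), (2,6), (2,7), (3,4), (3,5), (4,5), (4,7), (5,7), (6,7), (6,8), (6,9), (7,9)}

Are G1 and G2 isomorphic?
Yes, isomorphic

The graphs are isomorphic.
One valid mapping φ: V(G1) → V(G2): 0→5, 1→0, 2→9, 3→1, 4→3, 5→2, 6→4, 7→6, 8→7, 9→8

Verify φ preserves adjacency — for each edge of G1, its image is an edge of G2:
  (0,4) → (φ(0),φ(4)) = (3,5) ∈ E(G2) ✓
  (0,6) → (φ(0),φ(6)) = (4,5) ∈ E(G2) ✓
  (0,8) → (φ(0),φ(8)) = (5,7) ∈ E(G2) ✓
  (1,2) → (φ(1),φ(2)) = (0,9) ∈ E(G2) ✓
  (1,3) → (φ(1),φ(3)) = (0,1) ∈ E(G2) ✓
  (2,7) → (φ(2),φ(7)) = (6,9) ∈ E(G2) ✓
  (2,8) → (φ(2),φ(8)) = (7,9) ∈ E(G2) ✓
  (3,5) → (φ(3),φ(5)) = (1,2) ∈ E(G2) ✓
  (3,7) → (φ(3),φ(7)) = (1,6) ∈ E(G2) ✓
  (4,6) → (φ(4),φ(6)) = (3,4) ∈ E(G2) ✓
  (5,7) → (φ(5),φ(7)) = (2,6) ∈ E(G2) ✓
  (5,8) → (φ(5),φ(8)) = (2,7) ∈ E(G2) ✓
  (6,8) → (φ(6),φ(8)) = (4,7) ∈ E(G2) ✓
  (7,8) → (φ(7),φ(8)) = (6,7) ∈ E(G2) ✓
  (7,9) → (φ(7),φ(9)) = (6,8) ∈ E(G2) ✓
All 15 edges of G1 map to edges of G2, and |E(G1)| = |E(G2)| = 15, so φ is a bijection on edges as well as vertices. Hence G1 ≅ G2.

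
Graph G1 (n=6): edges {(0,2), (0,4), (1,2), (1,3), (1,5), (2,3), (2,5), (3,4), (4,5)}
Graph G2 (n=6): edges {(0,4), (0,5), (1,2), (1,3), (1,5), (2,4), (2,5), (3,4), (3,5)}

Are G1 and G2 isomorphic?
Yes, isomorphic

The graphs are isomorphic.
One valid mapping φ: V(G1) → V(G2): 0→0, 1→1, 2→5, 3→3, 4→4, 5→2

Verify φ preserves adjacency — for each edge of G1, its image is an edge of G2:
  (0,2) → (φ(0),φ(2)) = (0,5) ∈ E(G2) ✓
  (0,4) → (φ(0),φ(4)) = (0,4) ∈ E(G2) ✓
  (1,2) → (φ(1),φ(2)) = (1,5) ∈ E(G2) ✓
  (1,3) → (φ(1),φ(3)) = (1,3) ∈ E(G2) ✓
  (1,5) → (φ(1),φ(5)) = (1,2) ∈ E(G2) ✓
  (2,3) → (φ(2),φ(3)) = (3,5) ∈ E(G2) ✓
  (2,5) → (φ(2),φ(5)) = (2,5) ∈ E(G2) ✓
  (3,4) → (φ(3),φ(4)) = (3,4) ∈ E(G2) ✓
  (4,5) → (φ(4),φ(5)) = (2,4) ∈ E(G2) ✓
All 9 edges of G1 map to edges of G2, and |E(G1)| = |E(G2)| = 9, so φ is a bijection on edges as well as vertices. Hence G1 ≅ G2.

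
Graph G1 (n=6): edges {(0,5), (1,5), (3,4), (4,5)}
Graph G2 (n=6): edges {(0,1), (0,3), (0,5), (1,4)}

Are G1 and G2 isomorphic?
Yes, isomorphic

The graphs are isomorphic.
One valid mapping φ: V(G1) → V(G2): 0→5, 1→3, 2→2, 3→4, 4→1, 5→0

Verify φ preserves adjacency — for each edge of G1, its image is an edge of G2:
  (0,5) → (φ(0),φ(5)) = (0,5) ∈ E(G2) ✓
  (1,5) → (φ(1),φ(5)) = (0,3) ∈ E(G2) ✓
  (3,4) → (φ(3),φ(4)) = (1,4) ∈ E(G2) ✓
  (4,5) → (φ(4),φ(5)) = (0,1) ∈ E(G2) ✓
All 4 edges of G1 map to edges of G2, and |E(G1)| = |E(G2)| = 4, so φ is a bijection on edges as well as vertices. Hence G1 ≅ G2.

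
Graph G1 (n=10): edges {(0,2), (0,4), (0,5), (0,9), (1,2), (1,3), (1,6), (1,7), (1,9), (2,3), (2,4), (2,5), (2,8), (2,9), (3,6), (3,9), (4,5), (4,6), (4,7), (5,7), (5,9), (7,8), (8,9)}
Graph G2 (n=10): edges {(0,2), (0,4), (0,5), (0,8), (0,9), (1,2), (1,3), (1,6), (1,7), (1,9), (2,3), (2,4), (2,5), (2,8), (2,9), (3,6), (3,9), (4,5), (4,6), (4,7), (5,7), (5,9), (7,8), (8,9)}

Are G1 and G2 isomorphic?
No, not isomorphic

The graphs are NOT isomorphic.

Counting edges: G1 has 23 edge(s); G2 has 24 edge(s).
Edge count is an isomorphism invariant (a bijection on vertices induces a bijection on edges), so differing edge counts rule out isomorphism.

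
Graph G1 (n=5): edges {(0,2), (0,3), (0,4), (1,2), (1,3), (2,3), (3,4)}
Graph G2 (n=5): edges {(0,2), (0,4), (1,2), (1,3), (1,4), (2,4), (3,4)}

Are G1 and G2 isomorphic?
Yes, isomorphic

The graphs are isomorphic.
One valid mapping φ: V(G1) → V(G2): 0→1, 1→0, 2→2, 3→4, 4→3

Verify φ preserves adjacency — for each edge of G1, its image is an edge of G2:
  (0,2) → (φ(0),φ(2)) = (1,2) ∈ E(G2) ✓
  (0,3) → (φ(0),φ(3)) = (1,4) ∈ E(G2) ✓
  (0,4) → (φ(0),φ(4)) = (1,3) ∈ E(G2) ✓
  (1,2) → (φ(1),φ(2)) = (0,2) ∈ E(G2) ✓
  (1,3) → (φ(1),φ(3)) = (0,4) ∈ E(G2) ✓
  (2,3) → (φ(2),φ(3)) = (2,4) ∈ E(G2) ✓
  (3,4) → (φ(3),φ(4)) = (3,4) ∈ E(G2) ✓
All 7 edges of G1 map to edges of G2, and |E(G1)| = |E(G2)| = 7, so φ is a bijection on edges as well as vertices. Hence G1 ≅ G2.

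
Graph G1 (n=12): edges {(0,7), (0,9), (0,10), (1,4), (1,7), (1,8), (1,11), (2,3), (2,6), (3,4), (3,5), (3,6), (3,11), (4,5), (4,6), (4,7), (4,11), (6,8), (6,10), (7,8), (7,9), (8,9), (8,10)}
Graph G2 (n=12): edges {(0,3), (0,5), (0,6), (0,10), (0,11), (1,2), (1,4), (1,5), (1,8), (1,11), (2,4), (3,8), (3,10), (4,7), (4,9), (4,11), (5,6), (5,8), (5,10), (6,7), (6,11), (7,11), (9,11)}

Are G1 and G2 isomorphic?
Yes, isomorphic

The graphs are isomorphic.
One valid mapping φ: V(G1) → V(G2): 0→3, 1→6, 2→2, 3→4, 4→11, 5→9, 6→1, 7→0, 8→5, 9→10, 10→8, 11→7

Verify φ preserves adjacency — for each edge of G1, its image is an edge of G2:
  (0,7) → (φ(0),φ(7)) = (0,3) ∈ E(G2) ✓
  (0,9) → (φ(0),φ(9)) = (3,10) ∈ E(G2) ✓
  (0,10) → (φ(0),φ(10)) = (3,8) ∈ E(G2) ✓
  (1,4) → (φ(1),φ(4)) = (6,11) ∈ E(G2) ✓
  (1,7) → (φ(1),φ(7)) = (0,6) ∈ E(G2) ✓
  (1,8) → (φ(1),φ(8)) = (5,6) ∈ E(G2) ✓
  (1,11) → (φ(1),φ(11)) = (6,7) ∈ E(G2) ✓
  (2,3) → (φ(2),φ(3)) = (2,4) ∈ E(G2) ✓
  (2,6) → (φ(2),φ(6)) = (1,2) ∈ E(G2) ✓
  (3,4) → (φ(3),φ(4)) = (4,11) ∈ E(G2) ✓
  (3,5) → (φ(3),φ(5)) = (4,9) ∈ E(G2) ✓
  (3,6) → (φ(3),φ(6)) = (1,4) ∈ E(G2) ✓
  (3,11) → (φ(3),φ(11)) = (4,7) ∈ E(G2) ✓
  (4,5) → (φ(4),φ(5)) = (9,11) ∈ E(G2) ✓
  (4,6) → (φ(4),φ(6)) = (1,11) ∈ E(G2) ✓
  (4,7) → (φ(4),φ(7)) = (0,11) ∈ E(G2) ✓
  (4,11) → (φ(4),φ(11)) = (7,11) ∈ E(G2) ✓
  (6,8) → (φ(6),φ(8)) = (1,5) ∈ E(G2) ✓
  (6,10) → (φ(6),φ(10)) = (1,8) ∈ E(G2) ✓
  (7,8) → (φ(7),φ(8)) = (0,5) ∈ E(G2) ✓
  (7,9) → (φ(7),φ(9)) = (0,10) ∈ E(G2) ✓
  (8,9) → (φ(8),φ(9)) = (5,10) ∈ E(G2) ✓
  (8,10) → (φ(8),φ(10)) = (5,8) ∈ E(G2) ✓
All 23 edges of G1 map to edges of G2, and |E(G1)| = |E(G2)| = 23, so φ is a bijection on edges as well as vertices. Hence G1 ≅ G2.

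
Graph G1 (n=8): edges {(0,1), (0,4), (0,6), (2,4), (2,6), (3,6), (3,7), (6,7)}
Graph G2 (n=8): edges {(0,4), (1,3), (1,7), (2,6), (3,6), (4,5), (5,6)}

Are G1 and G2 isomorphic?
No, not isomorphic

The graphs are NOT isomorphic.

Connected components of G1: 2 component(s) with vertex sets [[5], [0, 1, 2, 3, 4, 6, 7]], sizes [1, 7].
Connected components of G2: 1 component(s) with vertex sets [[0, 1, 2, 3, 4, 5, 6, 7]], sizes [8].
The number of connected components (and the multiset of component sizes) is an isomorphism invariant — an isomorphism maps each component of G1 bijectively onto a component of G2. Since G1 has 2 component(s) and G2 has 1, they cannot be isomorphic.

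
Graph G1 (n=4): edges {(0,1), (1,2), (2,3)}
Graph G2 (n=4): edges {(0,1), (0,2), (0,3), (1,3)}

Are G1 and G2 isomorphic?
No, not isomorphic

The graphs are NOT isomorphic.

Counting triangles (3-cliques): G1 has 0, G2 has 1.
Triangle count is an isomorphism invariant, so differing triangle counts rule out isomorphism.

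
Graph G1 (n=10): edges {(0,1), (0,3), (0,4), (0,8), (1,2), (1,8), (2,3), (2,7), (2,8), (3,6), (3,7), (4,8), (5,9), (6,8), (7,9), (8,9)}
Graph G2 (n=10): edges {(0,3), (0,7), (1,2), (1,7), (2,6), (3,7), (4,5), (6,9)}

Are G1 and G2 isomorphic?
No, not isomorphic

The graphs are NOT isomorphic.

Degrees in G1: deg(0)=4, deg(1)=3, deg(2)=4, deg(3)=4, deg(4)=2, deg(5)=1, deg(6)=2, deg(7)=3, deg(8)=6, deg(9)=3.
Sorted degree sequence of G1: [6, 4, 4, 4, 3, 3, 3, 2, 2, 1].
Degrees in G2: deg(0)=2, deg(1)=2, deg(2)=2, deg(3)=2, deg(4)=1, deg(5)=1, deg(6)=2, deg(7)=3, deg(8)=0, deg(9)=1.
Sorted degree sequence of G2: [3, 2, 2, 2, 2, 2, 1, 1, 1, 0].
The (sorted) degree sequence is an isomorphism invariant, so since G1 and G2 have different degree sequences they cannot be isomorphic.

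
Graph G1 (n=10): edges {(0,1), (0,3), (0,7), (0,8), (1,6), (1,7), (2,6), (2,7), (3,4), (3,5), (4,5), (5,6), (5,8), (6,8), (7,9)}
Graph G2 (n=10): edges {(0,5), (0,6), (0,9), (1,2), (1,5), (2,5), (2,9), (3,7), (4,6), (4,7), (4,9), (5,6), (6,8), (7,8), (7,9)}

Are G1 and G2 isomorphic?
Yes, isomorphic

The graphs are isomorphic.
One valid mapping φ: V(G1) → V(G2): 0→9, 1→4, 2→8, 3→2, 4→1, 5→5, 6→6, 7→7, 8→0, 9→3

Verify φ preserves adjacency — for each edge of G1, its image is an edge of G2:
  (0,1) → (φ(0),φ(1)) = (4,9) ∈ E(G2) ✓
  (0,3) → (φ(0),φ(3)) = (2,9) ∈ E(G2) ✓
  (0,7) → (φ(0),φ(7)) = (7,9) ∈ E(G2) ✓
  (0,8) → (φ(0),φ(8)) = (0,9) ∈ E(G2) ✓
  (1,6) → (φ(1),φ(6)) = (4,6) ∈ E(G2) ✓
  (1,7) → (φ(1),φ(7)) = (4,7) ∈ E(G2) ✓
  (2,6) → (φ(2),φ(6)) = (6,8) ∈ E(G2) ✓
  (2,7) → (φ(2),φ(7)) = (7,8) ∈ E(G2) ✓
  (3,4) → (φ(3),φ(4)) = (1,2) ∈ E(G2) ✓
  (3,5) → (φ(3),φ(5)) = (2,5) ∈ E(G2) ✓
  (4,5) → (φ(4),φ(5)) = (1,5) ∈ E(G2) ✓
  (5,6) → (φ(5),φ(6)) = (5,6) ∈ E(G2) ✓
  (5,8) → (φ(5),φ(8)) = (0,5) ∈ E(G2) ✓
  (6,8) → (φ(6),φ(8)) = (0,6) ∈ E(G2) ✓
  (7,9) → (φ(7),φ(9)) = (3,7) ∈ E(G2) ✓
All 15 edges of G1 map to edges of G2, and |E(G1)| = |E(G2)| = 15, so φ is a bijection on edges as well as vertices. Hence G1 ≅ G2.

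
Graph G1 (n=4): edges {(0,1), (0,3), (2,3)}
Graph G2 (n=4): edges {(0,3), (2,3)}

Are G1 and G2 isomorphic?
No, not isomorphic

The graphs are NOT isomorphic.

Connected components of G1: 1 component(s) with vertex sets [[0, 1, 2, 3]], sizes [4].
Connected components of G2: 2 component(s) with vertex sets [[1], [0, 2, 3]], sizes [1, 3].
The number of connected components (and the multiset of component sizes) is an isomorphism invariant — an isomorphism maps each component of G1 bijectively onto a component of G2. Since G1 has 1 component(s) and G2 has 2, they cannot be isomorphic.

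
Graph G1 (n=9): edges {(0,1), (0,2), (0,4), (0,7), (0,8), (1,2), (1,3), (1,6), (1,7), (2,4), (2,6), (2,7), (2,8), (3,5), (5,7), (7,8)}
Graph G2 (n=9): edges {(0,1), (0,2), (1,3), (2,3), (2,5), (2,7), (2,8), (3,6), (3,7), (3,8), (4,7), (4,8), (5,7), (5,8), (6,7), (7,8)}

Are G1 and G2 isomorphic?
Yes, isomorphic

The graphs are isomorphic.
One valid mapping φ: V(G1) → V(G2): 0→8, 1→3, 2→7, 3→1, 4→4, 5→0, 6→6, 7→2, 8→5

Verify φ preserves adjacency — for each edge of G1, its image is an edge of G2:
  (0,1) → (φ(0),φ(1)) = (3,8) ∈ E(G2) ✓
  (0,2) → (φ(0),φ(2)) = (7,8) ∈ E(G2) ✓
  (0,4) → (φ(0),φ(4)) = (4,8) ∈ E(G2) ✓
  (0,7) → (φ(0),φ(7)) = (2,8) ∈ E(G2) ✓
  (0,8) → (φ(0),φ(8)) = (5,8) ∈ E(G2) ✓
  (1,2) → (φ(1),φ(2)) = (3,7) ∈ E(G2) ✓
  (1,3) → (φ(1),φ(3)) = (1,3) ∈ E(G2) ✓
  (1,6) → (φ(1),φ(6)) = (3,6) ∈ E(G2) ✓
  (1,7) → (φ(1),φ(7)) = (2,3) ∈ E(G2) ✓
  (2,4) → (φ(2),φ(4)) = (4,7) ∈ E(G2) ✓
  (2,6) → (φ(2),φ(6)) = (6,7) ∈ E(G2) ✓
  (2,7) → (φ(2),φ(7)) = (2,7) ∈ E(G2) ✓
  (2,8) → (φ(2),φ(8)) = (5,7) ∈ E(G2) ✓
  (3,5) → (φ(3),φ(5)) = (0,1) ∈ E(G2) ✓
  (5,7) → (φ(5),φ(7)) = (0,2) ∈ E(G2) ✓
  (7,8) → (φ(7),φ(8)) = (2,5) ∈ E(G2) ✓
All 16 edges of G1 map to edges of G2, and |E(G1)| = |E(G2)| = 16, so φ is a bijection on edges as well as vertices. Hence G1 ≅ G2.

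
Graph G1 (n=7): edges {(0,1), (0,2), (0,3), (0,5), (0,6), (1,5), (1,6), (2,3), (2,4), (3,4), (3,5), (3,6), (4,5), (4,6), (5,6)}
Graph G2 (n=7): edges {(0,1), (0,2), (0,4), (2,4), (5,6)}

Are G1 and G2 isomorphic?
No, not isomorphic

The graphs are NOT isomorphic.

Connected components of G1: 1 component(s) with vertex sets [[0, 1, 2, 3, 4, 5, 6]], sizes [7].
Connected components of G2: 3 component(s) with vertex sets [[3], [5, 6], [0, 1, 2, 4]], sizes [1, 2, 4].
The number of connected components (and the multiset of component sizes) is an isomorphism invariant — an isomorphism maps each component of G1 bijectively onto a component of G2. Since G1 has 1 component(s) and G2 has 3, they cannot be isomorphic.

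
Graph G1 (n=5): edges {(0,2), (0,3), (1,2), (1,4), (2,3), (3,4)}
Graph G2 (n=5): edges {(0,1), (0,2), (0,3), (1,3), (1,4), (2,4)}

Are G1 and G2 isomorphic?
Yes, isomorphic

The graphs are isomorphic.
One valid mapping φ: V(G1) → V(G2): 0→3, 1→2, 2→0, 3→1, 4→4

Verify φ preserves adjacency — for each edge of G1, its image is an edge of G2:
  (0,2) → (φ(0),φ(2)) = (0,3) ∈ E(G2) ✓
  (0,3) → (φ(0),φ(3)) = (1,3) ∈ E(G2) ✓
  (1,2) → (φ(1),φ(2)) = (0,2) ∈ E(G2) ✓
  (1,4) → (φ(1),φ(4)) = (2,4) ∈ E(G2) ✓
  (2,3) → (φ(2),φ(3)) = (0,1) ∈ E(G2) ✓
  (3,4) → (φ(3),φ(4)) = (1,4) ∈ E(G2) ✓
All 6 edges of G1 map to edges of G2, and |E(G1)| = |E(G2)| = 6, so φ is a bijection on edges as well as vertices. Hence G1 ≅ G2.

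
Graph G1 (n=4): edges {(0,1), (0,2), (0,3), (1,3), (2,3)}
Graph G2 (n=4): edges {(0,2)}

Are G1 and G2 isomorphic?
No, not isomorphic

The graphs are NOT isomorphic.

Degrees in G1: deg(0)=3, deg(1)=2, deg(2)=2, deg(3)=3.
Sorted degree sequence of G1: [3, 3, 2, 2].
Degrees in G2: deg(0)=1, deg(1)=0, deg(2)=1, deg(3)=0.
Sorted degree sequence of G2: [1, 1, 0, 0].
The (sorted) degree sequence is an isomorphism invariant, so since G1 and G2 have different degree sequences they cannot be isomorphic.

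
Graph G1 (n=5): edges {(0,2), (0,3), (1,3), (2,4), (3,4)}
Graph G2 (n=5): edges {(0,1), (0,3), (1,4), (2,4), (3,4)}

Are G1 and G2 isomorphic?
Yes, isomorphic

The graphs are isomorphic.
One valid mapping φ: V(G1) → V(G2): 0→3, 1→2, 2→0, 3→4, 4→1

Verify φ preserves adjacency — for each edge of G1, its image is an edge of G2:
  (0,2) → (φ(0),φ(2)) = (0,3) ∈ E(G2) ✓
  (0,3) → (φ(0),φ(3)) = (3,4) ∈ E(G2) ✓
  (1,3) → (φ(1),φ(3)) = (2,4) ∈ E(G2) ✓
  (2,4) → (φ(2),φ(4)) = (0,1) ∈ E(G2) ✓
  (3,4) → (φ(3),φ(4)) = (1,4) ∈ E(G2) ✓
All 5 edges of G1 map to edges of G2, and |E(G1)| = |E(G2)| = 5, so φ is a bijection on edges as well as vertices. Hence G1 ≅ G2.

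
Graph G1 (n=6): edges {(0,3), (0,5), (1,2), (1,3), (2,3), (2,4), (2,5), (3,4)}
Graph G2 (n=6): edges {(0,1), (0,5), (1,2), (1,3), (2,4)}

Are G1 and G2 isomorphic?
No, not isomorphic

The graphs are NOT isomorphic.

Counting triangles (3-cliques): G1 has 2, G2 has 0.
Triangle count is an isomorphism invariant, so differing triangle counts rule out isomorphism.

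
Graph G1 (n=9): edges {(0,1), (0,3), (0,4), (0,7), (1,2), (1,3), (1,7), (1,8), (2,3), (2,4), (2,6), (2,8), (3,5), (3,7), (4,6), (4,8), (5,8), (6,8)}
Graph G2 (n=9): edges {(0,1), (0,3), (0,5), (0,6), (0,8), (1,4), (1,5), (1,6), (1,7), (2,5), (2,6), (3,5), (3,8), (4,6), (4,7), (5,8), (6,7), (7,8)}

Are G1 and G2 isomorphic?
Yes, isomorphic

The graphs are isomorphic.
One valid mapping φ: V(G1) → V(G2): 0→7, 1→1, 2→0, 3→6, 4→8, 5→2, 6→3, 7→4, 8→5

Verify φ preserves adjacency — for each edge of G1, its image is an edge of G2:
  (0,1) → (φ(0),φ(1)) = (1,7) ∈ E(G2) ✓
  (0,3) → (φ(0),φ(3)) = (6,7) ∈ E(G2) ✓
  (0,4) → (φ(0),φ(4)) = (7,8) ∈ E(G2) ✓
  (0,7) → (φ(0),φ(7)) = (4,7) ∈ E(G2) ✓
  (1,2) → (φ(1),φ(2)) = (0,1) ∈ E(G2) ✓
  (1,3) → (φ(1),φ(3)) = (1,6) ∈ E(G2) ✓
  (1,7) → (φ(1),φ(7)) = (1,4) ∈ E(G2) ✓
  (1,8) → (φ(1),φ(8)) = (1,5) ∈ E(G2) ✓
  (2,3) → (φ(2),φ(3)) = (0,6) ∈ E(G2) ✓
  (2,4) → (φ(2),φ(4)) = (0,8) ∈ E(G2) ✓
  (2,6) → (φ(2),φ(6)) = (0,3) ∈ E(G2) ✓
  (2,8) → (φ(2),φ(8)) = (0,5) ∈ E(G2) ✓
  (3,5) → (φ(3),φ(5)) = (2,6) ∈ E(G2) ✓
  (3,7) → (φ(3),φ(7)) = (4,6) ∈ E(G2) ✓
  (4,6) → (φ(4),φ(6)) = (3,8) ∈ E(G2) ✓
  (4,8) → (φ(4),φ(8)) = (5,8) ∈ E(G2) ✓
  (5,8) → (φ(5),φ(8)) = (2,5) ∈ E(G2) ✓
  (6,8) → (φ(6),φ(8)) = (3,5) ∈ E(G2) ✓
All 18 edges of G1 map to edges of G2, and |E(G1)| = |E(G2)| = 18, so φ is a bijection on edges as well as vertices. Hence G1 ≅ G2.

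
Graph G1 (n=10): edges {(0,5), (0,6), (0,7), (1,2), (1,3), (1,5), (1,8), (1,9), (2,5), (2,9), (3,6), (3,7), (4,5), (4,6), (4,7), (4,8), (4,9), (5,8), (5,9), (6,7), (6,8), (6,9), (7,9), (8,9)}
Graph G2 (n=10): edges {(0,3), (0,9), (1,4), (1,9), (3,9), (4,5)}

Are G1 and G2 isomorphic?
No, not isomorphic

The graphs are NOT isomorphic.

Connected components of G1: 1 component(s) with vertex sets [[0, 1, 2, 3, 4, 5, 6, 7, 8, 9]], sizes [10].
Connected components of G2: 5 component(s) with vertex sets [[2], [6], [7], [8], [0, 1, 3, 4, 5, 9]], sizes [1, 1, 1, 1, 6].
The number of connected components (and the multiset of component sizes) is an isomorphism invariant — an isomorphism maps each component of G1 bijectively onto a component of G2. Since G1 has 1 component(s) and G2 has 5, they cannot be isomorphic.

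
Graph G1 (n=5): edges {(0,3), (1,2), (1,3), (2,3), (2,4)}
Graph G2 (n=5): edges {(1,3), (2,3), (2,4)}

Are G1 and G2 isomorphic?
No, not isomorphic

The graphs are NOT isomorphic.

Counting edges: G1 has 5 edge(s); G2 has 3 edge(s).
Edge count is an isomorphism invariant (a bijection on vertices induces a bijection on edges), so differing edge counts rule out isomorphism.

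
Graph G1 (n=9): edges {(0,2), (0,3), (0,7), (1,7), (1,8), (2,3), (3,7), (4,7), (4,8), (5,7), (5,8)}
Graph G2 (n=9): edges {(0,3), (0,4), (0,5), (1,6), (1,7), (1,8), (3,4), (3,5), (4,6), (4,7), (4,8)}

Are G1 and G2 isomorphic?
Yes, isomorphic

The graphs are isomorphic.
One valid mapping φ: V(G1) → V(G2): 0→0, 1→7, 2→5, 3→3, 4→6, 5→8, 6→2, 7→4, 8→1

Verify φ preserves adjacency — for each edge of G1, its image is an edge of G2:
  (0,2) → (φ(0),φ(2)) = (0,5) ∈ E(G2) ✓
  (0,3) → (φ(0),φ(3)) = (0,3) ∈ E(G2) ✓
  (0,7) → (φ(0),φ(7)) = (0,4) ∈ E(G2) ✓
  (1,7) → (φ(1),φ(7)) = (4,7) ∈ E(G2) ✓
  (1,8) → (φ(1),φ(8)) = (1,7) ∈ E(G2) ✓
  (2,3) → (φ(2),φ(3)) = (3,5) ∈ E(G2) ✓
  (3,7) → (φ(3),φ(7)) = (3,4) ∈ E(G2) ✓
  (4,7) → (φ(4),φ(7)) = (4,6) ∈ E(G2) ✓
  (4,8) → (φ(4),φ(8)) = (1,6) ∈ E(G2) ✓
  (5,7) → (φ(5),φ(7)) = (4,8) ∈ E(G2) ✓
  (5,8) → (φ(5),φ(8)) = (1,8) ∈ E(G2) ✓
All 11 edges of G1 map to edges of G2, and |E(G1)| = |E(G2)| = 11, so φ is a bijection on edges as well as vertices. Hence G1 ≅ G2.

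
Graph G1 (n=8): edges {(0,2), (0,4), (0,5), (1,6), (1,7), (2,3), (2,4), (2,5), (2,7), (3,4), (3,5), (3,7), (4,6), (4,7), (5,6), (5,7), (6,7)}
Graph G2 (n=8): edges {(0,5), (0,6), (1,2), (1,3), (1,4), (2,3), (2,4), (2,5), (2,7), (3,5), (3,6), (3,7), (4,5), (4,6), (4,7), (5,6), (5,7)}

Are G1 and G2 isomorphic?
Yes, isomorphic

The graphs are isomorphic.
One valid mapping φ: V(G1) → V(G2): 0→1, 1→0, 2→2, 3→7, 4→3, 5→4, 6→6, 7→5

Verify φ preserves adjacency — for each edge of G1, its image is an edge of G2:
  (0,2) → (φ(0),φ(2)) = (1,2) ∈ E(G2) ✓
  (0,4) → (φ(0),φ(4)) = (1,3) ∈ E(G2) ✓
  (0,5) → (φ(0),φ(5)) = (1,4) ∈ E(G2) ✓
  (1,6) → (φ(1),φ(6)) = (0,6) ∈ E(G2) ✓
  (1,7) → (φ(1),φ(7)) = (0,5) ∈ E(G2) ✓
  (2,3) → (φ(2),φ(3)) = (2,7) ∈ E(G2) ✓
  (2,4) → (φ(2),φ(4)) = (2,3) ∈ E(G2) ✓
  (2,5) → (φ(2),φ(5)) = (2,4) ∈ E(G2) ✓
  (2,7) → (φ(2),φ(7)) = (2,5) ∈ E(G2) ✓
  (3,4) → (φ(3),φ(4)) = (3,7) ∈ E(G2) ✓
  (3,5) → (φ(3),φ(5)) = (4,7) ∈ E(G2) ✓
  (3,7) → (φ(3),φ(7)) = (5,7) ∈ E(G2) ✓
  (4,6) → (φ(4),φ(6)) = (3,6) ∈ E(G2) ✓
  (4,7) → (φ(4),φ(7)) = (3,5) ∈ E(G2) ✓
  (5,6) → (φ(5),φ(6)) = (4,6) ∈ E(G2) ✓
  (5,7) → (φ(5),φ(7)) = (4,5) ∈ E(G2) ✓
  (6,7) → (φ(6),φ(7)) = (5,6) ∈ E(G2) ✓
All 17 edges of G1 map to edges of G2, and |E(G1)| = |E(G2)| = 17, so φ is a bijection on edges as well as vertices. Hence G1 ≅ G2.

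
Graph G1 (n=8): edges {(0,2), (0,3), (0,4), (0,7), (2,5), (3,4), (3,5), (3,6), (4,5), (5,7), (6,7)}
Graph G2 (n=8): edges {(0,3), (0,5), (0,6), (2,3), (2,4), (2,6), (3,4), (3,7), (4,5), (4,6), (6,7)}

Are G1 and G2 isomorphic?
Yes, isomorphic

The graphs are isomorphic.
One valid mapping φ: V(G1) → V(G2): 0→6, 1→1, 2→7, 3→4, 4→2, 5→3, 6→5, 7→0

Verify φ preserves adjacency — for each edge of G1, its image is an edge of G2:
  (0,2) → (φ(0),φ(2)) = (6,7) ∈ E(G2) ✓
  (0,3) → (φ(0),φ(3)) = (4,6) ∈ E(G2) ✓
  (0,4) → (φ(0),φ(4)) = (2,6) ∈ E(G2) ✓
  (0,7) → (φ(0),φ(7)) = (0,6) ∈ E(G2) ✓
  (2,5) → (φ(2),φ(5)) = (3,7) ∈ E(G2) ✓
  (3,4) → (φ(3),φ(4)) = (2,4) ∈ E(G2) ✓
  (3,5) → (φ(3),φ(5)) = (3,4) ∈ E(G2) ✓
  (3,6) → (φ(3),φ(6)) = (4,5) ∈ E(G2) ✓
  (4,5) → (φ(4),φ(5)) = (2,3) ∈ E(G2) ✓
  (5,7) → (φ(5),φ(7)) = (0,3) ∈ E(G2) ✓
  (6,7) → (φ(6),φ(7)) = (0,5) ∈ E(G2) ✓
All 11 edges of G1 map to edges of G2, and |E(G1)| = |E(G2)| = 11, so φ is a bijection on edges as well as vertices. Hence G1 ≅ G2.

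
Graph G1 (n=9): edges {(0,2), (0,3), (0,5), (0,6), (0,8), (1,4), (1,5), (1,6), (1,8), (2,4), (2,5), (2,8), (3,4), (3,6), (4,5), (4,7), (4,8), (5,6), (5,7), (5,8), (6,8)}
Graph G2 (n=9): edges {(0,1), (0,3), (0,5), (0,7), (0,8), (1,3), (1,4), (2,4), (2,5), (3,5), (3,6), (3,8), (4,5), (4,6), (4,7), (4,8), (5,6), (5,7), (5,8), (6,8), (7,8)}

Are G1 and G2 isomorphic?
Yes, isomorphic

The graphs are isomorphic.
One valid mapping φ: V(G1) → V(G2): 0→0, 1→6, 2→7, 3→1, 4→4, 5→5, 6→3, 7→2, 8→8

Verify φ preserves adjacency — for each edge of G1, its image is an edge of G2:
  (0,2) → (φ(0),φ(2)) = (0,7) ∈ E(G2) ✓
  (0,3) → (φ(0),φ(3)) = (0,1) ∈ E(G2) ✓
  (0,5) → (φ(0),φ(5)) = (0,5) ∈ E(G2) ✓
  (0,6) → (φ(0),φ(6)) = (0,3) ∈ E(G2) ✓
  (0,8) → (φ(0),φ(8)) = (0,8) ∈ E(G2) ✓
  (1,4) → (φ(1),φ(4)) = (4,6) ∈ E(G2) ✓
  (1,5) → (φ(1),φ(5)) = (5,6) ∈ E(G2) ✓
  (1,6) → (φ(1),φ(6)) = (3,6) ∈ E(G2) ✓
  (1,8) → (φ(1),φ(8)) = (6,8) ∈ E(G2) ✓
  (2,4) → (φ(2),φ(4)) = (4,7) ∈ E(G2) ✓
  (2,5) → (φ(2),φ(5)) = (5,7) ∈ E(G2) ✓
  (2,8) → (φ(2),φ(8)) = (7,8) ∈ E(G2) ✓
  (3,4) → (φ(3),φ(4)) = (1,4) ∈ E(G2) ✓
  (3,6) → (φ(3),φ(6)) = (1,3) ∈ E(G2) ✓
  (4,5) → (φ(4),φ(5)) = (4,5) ∈ E(G2) ✓
  (4,7) → (φ(4),φ(7)) = (2,4) ∈ E(G2) ✓
  (4,8) → (φ(4),φ(8)) = (4,8) ∈ E(G2) ✓
  (5,6) → (φ(5),φ(6)) = (3,5) ∈ E(G2) ✓
  (5,7) → (φ(5),φ(7)) = (2,5) ∈ E(G2) ✓
  (5,8) → (φ(5),φ(8)) = (5,8) ∈ E(G2) ✓
  (6,8) → (φ(6),φ(8)) = (3,8) ∈ E(G2) ✓
All 21 edges of G1 map to edges of G2, and |E(G1)| = |E(G2)| = 21, so φ is a bijection on edges as well as vertices. Hence G1 ≅ G2.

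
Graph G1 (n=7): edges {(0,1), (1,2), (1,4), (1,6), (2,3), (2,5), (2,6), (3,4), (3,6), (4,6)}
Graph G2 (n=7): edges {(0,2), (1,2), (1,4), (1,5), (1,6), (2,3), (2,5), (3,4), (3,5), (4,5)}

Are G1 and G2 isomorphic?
Yes, isomorphic

The graphs are isomorphic.
One valid mapping φ: V(G1) → V(G2): 0→6, 1→1, 2→2, 3→3, 4→4, 5→0, 6→5

Verify φ preserves adjacency — for each edge of G1, its image is an edge of G2:
  (0,1) → (φ(0),φ(1)) = (1,6) ∈ E(G2) ✓
  (1,2) → (φ(1),φ(2)) = (1,2) ∈ E(G2) ✓
  (1,4) → (φ(1),φ(4)) = (1,4) ∈ E(G2) ✓
  (1,6) → (φ(1),φ(6)) = (1,5) ∈ E(G2) ✓
  (2,3) → (φ(2),φ(3)) = (2,3) ∈ E(G2) ✓
  (2,5) → (φ(2),φ(5)) = (0,2) ∈ E(G2) ✓
  (2,6) → (φ(2),φ(6)) = (2,5) ∈ E(G2) ✓
  (3,4) → (φ(3),φ(4)) = (3,4) ∈ E(G2) ✓
  (3,6) → (φ(3),φ(6)) = (3,5) ∈ E(G2) ✓
  (4,6) → (φ(4),φ(6)) = (4,5) ∈ E(G2) ✓
All 10 edges of G1 map to edges of G2, and |E(G1)| = |E(G2)| = 10, so φ is a bijection on edges as well as vertices. Hence G1 ≅ G2.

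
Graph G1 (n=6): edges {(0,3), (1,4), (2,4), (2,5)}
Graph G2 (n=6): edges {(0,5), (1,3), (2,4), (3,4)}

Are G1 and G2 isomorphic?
Yes, isomorphic

The graphs are isomorphic.
One valid mapping φ: V(G1) → V(G2): 0→0, 1→1, 2→4, 3→5, 4→3, 5→2

Verify φ preserves adjacency — for each edge of G1, its image is an edge of G2:
  (0,3) → (φ(0),φ(3)) = (0,5) ∈ E(G2) ✓
  (1,4) → (φ(1),φ(4)) = (1,3) ∈ E(G2) ✓
  (2,4) → (φ(2),φ(4)) = (3,4) ∈ E(G2) ✓
  (2,5) → (φ(2),φ(5)) = (2,4) ∈ E(G2) ✓
All 4 edges of G1 map to edges of G2, and |E(G1)| = |E(G2)| = 4, so φ is a bijection on edges as well as vertices. Hence G1 ≅ G2.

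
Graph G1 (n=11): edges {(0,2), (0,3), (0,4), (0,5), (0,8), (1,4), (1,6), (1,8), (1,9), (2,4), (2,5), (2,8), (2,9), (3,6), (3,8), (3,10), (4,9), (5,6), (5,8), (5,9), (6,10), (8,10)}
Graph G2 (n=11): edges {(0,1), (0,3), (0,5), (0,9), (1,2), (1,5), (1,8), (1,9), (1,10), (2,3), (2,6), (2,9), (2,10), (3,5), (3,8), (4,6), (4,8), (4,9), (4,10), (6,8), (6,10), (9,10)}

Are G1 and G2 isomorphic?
Yes, isomorphic

The graphs are isomorphic.
One valid mapping φ: V(G1) → V(G2): 0→9, 1→8, 2→10, 3→0, 4→4, 5→2, 6→3, 7→7, 8→1, 9→6, 10→5

Verify φ preserves adjacency — for each edge of G1, its image is an edge of G2:
  (0,2) → (φ(0),φ(2)) = (9,10) ∈ E(G2) ✓
  (0,3) → (φ(0),φ(3)) = (0,9) ∈ E(G2) ✓
  (0,4) → (φ(0),φ(4)) = (4,9) ∈ E(G2) ✓
  (0,5) → (φ(0),φ(5)) = (2,9) ∈ E(G2) ✓
  (0,8) → (φ(0),φ(8)) = (1,9) ∈ E(G2) ✓
  (1,4) → (φ(1),φ(4)) = (4,8) ∈ E(G2) ✓
  (1,6) → (φ(1),φ(6)) = (3,8) ∈ E(G2) ✓
  (1,8) → (φ(1),φ(8)) = (1,8) ∈ E(G2) ✓
  (1,9) → (φ(1),φ(9)) = (6,8) ∈ E(G2) ✓
  (2,4) → (φ(2),φ(4)) = (4,10) ∈ E(G2) ✓
  (2,5) → (φ(2),φ(5)) = (2,10) ∈ E(G2) ✓
  (2,8) → (φ(2),φ(8)) = (1,10) ∈ E(G2) ✓
  (2,9) → (φ(2),φ(9)) = (6,10) ∈ E(G2) ✓
  (3,6) → (φ(3),φ(6)) = (0,3) ∈ E(G2) ✓
  (3,8) → (φ(3),φ(8)) = (0,1) ∈ E(G2) ✓
  (3,10) → (φ(3),φ(10)) = (0,5) ∈ E(G2) ✓
  (4,9) → (φ(4),φ(9)) = (4,6) ∈ E(G2) ✓
  (5,6) → (φ(5),φ(6)) = (2,3) ∈ E(G2) ✓
  (5,8) → (φ(5),φ(8)) = (1,2) ∈ E(G2) ✓
  (5,9) → (φ(5),φ(9)) = (2,6) ∈ E(G2) ✓
  (6,10) → (φ(6),φ(10)) = (3,5) ∈ E(G2) ✓
  (8,10) → (φ(8),φ(10)) = (1,5) ∈ E(G2) ✓
All 22 edges of G1 map to edges of G2, and |E(G1)| = |E(G2)| = 22, so φ is a bijection on edges as well as vertices. Hence G1 ≅ G2.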